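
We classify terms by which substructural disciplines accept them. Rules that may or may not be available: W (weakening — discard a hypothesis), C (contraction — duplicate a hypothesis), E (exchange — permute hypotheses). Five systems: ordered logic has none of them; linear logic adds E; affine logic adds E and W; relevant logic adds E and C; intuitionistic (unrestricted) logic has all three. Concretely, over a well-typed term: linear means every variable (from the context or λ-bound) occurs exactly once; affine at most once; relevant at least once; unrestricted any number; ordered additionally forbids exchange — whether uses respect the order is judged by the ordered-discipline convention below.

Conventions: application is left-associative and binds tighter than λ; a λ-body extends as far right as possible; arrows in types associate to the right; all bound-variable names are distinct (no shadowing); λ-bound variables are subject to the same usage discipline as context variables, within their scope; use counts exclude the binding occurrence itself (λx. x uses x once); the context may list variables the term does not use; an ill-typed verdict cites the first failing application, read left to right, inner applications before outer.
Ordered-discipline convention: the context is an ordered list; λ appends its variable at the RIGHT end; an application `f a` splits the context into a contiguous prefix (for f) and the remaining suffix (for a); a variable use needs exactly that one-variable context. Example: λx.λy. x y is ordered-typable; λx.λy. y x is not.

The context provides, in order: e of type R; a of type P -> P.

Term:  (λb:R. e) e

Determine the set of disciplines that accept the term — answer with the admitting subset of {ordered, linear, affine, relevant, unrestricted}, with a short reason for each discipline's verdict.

admitted in: unrestricted
usage: e: 2×; a: 0×; b (λ-bound): 0×
use order (left to right): e, e
typing: well-typed — term : R
ordered: ✗ — uses contraction: e ×2; needs weakening: a, b unused
linear: ✗ — uses contraction: e ×2; needs weakening: a, b unused
affine: ✗ — uses contraction: e ×2
relevant: ✗ — needs weakening: a, b unused
unrestricted: ✓ — well-typed at R; no restrictions here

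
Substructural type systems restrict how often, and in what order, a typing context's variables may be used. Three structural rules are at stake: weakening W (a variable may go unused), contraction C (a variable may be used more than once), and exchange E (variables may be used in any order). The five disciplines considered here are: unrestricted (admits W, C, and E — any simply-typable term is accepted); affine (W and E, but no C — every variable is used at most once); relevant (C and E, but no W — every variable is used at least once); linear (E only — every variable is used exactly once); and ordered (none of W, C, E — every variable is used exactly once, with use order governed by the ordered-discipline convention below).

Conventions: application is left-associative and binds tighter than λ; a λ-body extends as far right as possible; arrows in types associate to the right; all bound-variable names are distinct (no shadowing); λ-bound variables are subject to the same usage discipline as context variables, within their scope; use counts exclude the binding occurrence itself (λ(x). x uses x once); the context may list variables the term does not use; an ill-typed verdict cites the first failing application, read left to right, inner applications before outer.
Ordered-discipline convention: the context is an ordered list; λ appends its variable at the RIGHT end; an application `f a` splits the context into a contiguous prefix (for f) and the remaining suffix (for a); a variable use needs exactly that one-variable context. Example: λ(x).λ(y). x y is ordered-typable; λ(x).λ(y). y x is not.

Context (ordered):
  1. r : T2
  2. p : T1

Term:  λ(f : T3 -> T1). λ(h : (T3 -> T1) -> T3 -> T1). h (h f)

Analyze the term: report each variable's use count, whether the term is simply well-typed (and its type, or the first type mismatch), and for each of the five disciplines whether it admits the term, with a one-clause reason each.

variable uses: r: 0, p: 0, f [bound]: 1, h [bound]: 2
order of uses: h, h, f
typing: the term checks, with type (T3 -> T1) -> ((T3 -> T1) -> T3 -> T1) -> T3 -> T1
ordered: ✗, uses contraction: h ×2; r, p left unused
linear: ✗, uses contraction: h ×2; r, p left unused
affine: ✗, uses contraction: h ×2
relevant: ✗, r, p left unused
unrestricted: ✓, simply typable at (T3 -> T1) -> ((T3 -> T1) -> T3 -> T1) -> T3 -> T1; W, C, E all held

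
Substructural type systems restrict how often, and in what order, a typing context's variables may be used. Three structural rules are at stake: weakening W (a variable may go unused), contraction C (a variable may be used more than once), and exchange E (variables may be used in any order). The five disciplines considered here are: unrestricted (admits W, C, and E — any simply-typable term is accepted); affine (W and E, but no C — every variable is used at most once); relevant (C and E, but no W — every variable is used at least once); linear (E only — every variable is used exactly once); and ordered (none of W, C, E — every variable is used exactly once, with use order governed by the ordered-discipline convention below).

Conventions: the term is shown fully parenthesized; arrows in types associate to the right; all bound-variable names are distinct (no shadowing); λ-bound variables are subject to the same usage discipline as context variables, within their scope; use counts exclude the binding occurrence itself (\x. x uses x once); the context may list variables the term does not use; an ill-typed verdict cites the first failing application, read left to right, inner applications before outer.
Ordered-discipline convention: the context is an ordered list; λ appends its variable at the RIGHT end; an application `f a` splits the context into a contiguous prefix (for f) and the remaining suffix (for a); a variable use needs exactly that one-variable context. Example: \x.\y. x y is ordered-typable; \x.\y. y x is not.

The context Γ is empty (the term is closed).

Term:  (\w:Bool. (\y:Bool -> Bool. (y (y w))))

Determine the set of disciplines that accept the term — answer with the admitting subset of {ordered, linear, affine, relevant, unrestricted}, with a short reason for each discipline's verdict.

admitted in: relevant, unrestricted
use counts: w (bound)=1; y (bound)=2
left-to-right use order: y, y, w
typing: the term checks, with type Bool -> (Bool -> Bool) -> Bool
ordered: ✗ — uses contraction: y ×2
linear: ✗ — uses contraction: y ×2
affine: ✗ — uses contraction: y ×2
relevant: ✓ — at least one use each (w, y)
unrestricted: ✓ — simply typable at Bool -> (Bool -> Bool) -> Bool; W, C, E all held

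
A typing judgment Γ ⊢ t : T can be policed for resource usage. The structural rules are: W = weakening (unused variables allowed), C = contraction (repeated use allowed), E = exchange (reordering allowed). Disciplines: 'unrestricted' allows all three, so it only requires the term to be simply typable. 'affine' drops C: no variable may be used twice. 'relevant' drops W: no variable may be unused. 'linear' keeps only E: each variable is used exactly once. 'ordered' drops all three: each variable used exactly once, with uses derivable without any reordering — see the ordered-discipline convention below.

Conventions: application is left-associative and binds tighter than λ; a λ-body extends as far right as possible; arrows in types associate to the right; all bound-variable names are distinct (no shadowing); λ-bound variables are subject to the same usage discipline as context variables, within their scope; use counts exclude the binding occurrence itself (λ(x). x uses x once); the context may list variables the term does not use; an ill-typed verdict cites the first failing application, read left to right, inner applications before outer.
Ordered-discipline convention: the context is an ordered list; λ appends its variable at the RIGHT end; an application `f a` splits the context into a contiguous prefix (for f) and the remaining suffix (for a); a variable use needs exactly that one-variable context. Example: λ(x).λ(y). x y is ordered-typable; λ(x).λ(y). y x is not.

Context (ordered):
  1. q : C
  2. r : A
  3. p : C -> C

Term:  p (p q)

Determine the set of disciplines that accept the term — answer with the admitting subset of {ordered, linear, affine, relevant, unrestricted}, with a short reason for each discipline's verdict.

accepted by: unrestricted
counts: q: 1×, r: 0×, p: 2×
order of uses: p, p, q
typing: well-typed — term : C
ordered: ✗ — repeated use of p ×2; unused: r — weakening required
linear: ✗ — repeated use of p ×2; unused: r — weakening required
affine: ✗ — repeated use of p ×2
relevant: ✗ — unused: r — weakening required
unrestricted: ✓ — simply typable at C; W, C, E all held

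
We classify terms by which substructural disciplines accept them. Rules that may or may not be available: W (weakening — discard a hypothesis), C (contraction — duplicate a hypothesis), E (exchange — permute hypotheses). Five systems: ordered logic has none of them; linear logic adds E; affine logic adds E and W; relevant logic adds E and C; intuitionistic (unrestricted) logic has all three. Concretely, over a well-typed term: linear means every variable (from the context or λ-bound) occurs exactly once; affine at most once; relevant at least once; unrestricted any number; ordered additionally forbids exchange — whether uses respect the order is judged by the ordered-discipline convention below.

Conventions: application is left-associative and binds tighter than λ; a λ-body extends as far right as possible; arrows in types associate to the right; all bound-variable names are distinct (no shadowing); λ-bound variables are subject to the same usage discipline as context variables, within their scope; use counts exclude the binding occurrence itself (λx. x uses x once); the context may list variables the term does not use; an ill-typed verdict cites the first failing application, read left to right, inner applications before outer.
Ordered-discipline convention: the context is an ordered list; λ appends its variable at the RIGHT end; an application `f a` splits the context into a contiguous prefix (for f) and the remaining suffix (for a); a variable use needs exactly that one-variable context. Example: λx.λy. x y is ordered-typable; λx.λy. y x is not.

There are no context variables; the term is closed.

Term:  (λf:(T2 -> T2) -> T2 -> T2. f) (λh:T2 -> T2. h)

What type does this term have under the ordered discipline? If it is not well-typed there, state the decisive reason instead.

term : (T2 -> T2) -> T2 -> T2
usage: f (bound): 1; h (bound): 1
left-to-right use order: f, h
typing: well-typed at (T2 -> T2) -> T2 -> T2
all disciplines: ordered ✓ | linear ✓ | affine ✓ | relevant ✓ | unrestricted ✓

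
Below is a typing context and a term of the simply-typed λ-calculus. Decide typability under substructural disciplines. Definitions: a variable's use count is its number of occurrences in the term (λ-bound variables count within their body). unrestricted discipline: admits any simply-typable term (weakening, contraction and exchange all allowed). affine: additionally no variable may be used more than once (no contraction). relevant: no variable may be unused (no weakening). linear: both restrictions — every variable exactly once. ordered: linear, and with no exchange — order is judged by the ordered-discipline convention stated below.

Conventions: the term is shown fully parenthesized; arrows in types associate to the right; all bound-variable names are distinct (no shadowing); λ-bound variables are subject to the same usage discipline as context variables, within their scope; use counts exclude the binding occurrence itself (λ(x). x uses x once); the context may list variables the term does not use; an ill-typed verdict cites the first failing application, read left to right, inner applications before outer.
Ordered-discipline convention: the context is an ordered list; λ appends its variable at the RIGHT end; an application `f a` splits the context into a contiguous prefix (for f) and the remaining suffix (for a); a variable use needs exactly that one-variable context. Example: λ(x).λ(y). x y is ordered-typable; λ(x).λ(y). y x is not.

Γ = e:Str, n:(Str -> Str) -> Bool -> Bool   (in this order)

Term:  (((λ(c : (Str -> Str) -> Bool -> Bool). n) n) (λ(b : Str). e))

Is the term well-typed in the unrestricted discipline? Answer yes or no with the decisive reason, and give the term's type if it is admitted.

yes — typability at Bool -> Bool is all that's needed; term : Bool -> Bool
use counts: e=1; n=2; c (bound)=0; b (bound)=0
order of uses: n, n, e
typing: well-typed — term : Bool -> Bool
per-discipline verdicts: ordered ✗ · linear ✗ · affine ✗ · relevant ✗ · unrestricted ✓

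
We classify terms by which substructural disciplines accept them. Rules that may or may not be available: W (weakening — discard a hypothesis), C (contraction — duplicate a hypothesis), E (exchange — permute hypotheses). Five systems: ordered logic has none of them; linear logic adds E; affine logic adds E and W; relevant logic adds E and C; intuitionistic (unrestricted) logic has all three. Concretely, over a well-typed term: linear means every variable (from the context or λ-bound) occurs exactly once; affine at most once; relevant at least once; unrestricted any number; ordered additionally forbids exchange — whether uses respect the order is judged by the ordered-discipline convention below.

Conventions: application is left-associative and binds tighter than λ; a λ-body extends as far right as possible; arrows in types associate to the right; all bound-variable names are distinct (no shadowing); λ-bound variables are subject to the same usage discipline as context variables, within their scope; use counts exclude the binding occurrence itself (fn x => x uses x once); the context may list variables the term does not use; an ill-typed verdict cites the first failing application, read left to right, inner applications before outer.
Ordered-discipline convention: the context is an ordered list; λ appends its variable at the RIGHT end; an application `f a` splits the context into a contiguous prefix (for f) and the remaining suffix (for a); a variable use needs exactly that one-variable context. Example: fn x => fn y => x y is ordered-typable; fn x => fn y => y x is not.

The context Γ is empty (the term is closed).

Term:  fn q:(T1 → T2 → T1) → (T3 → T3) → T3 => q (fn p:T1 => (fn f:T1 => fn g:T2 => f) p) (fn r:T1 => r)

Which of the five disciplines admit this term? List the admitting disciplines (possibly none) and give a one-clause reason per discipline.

accepted by: none
counts: q [bound] ×1; p [bound] ×1; f [bound] ×1; g [bound] ×0; r [bound] ×1
use order (left to right): q, f, p, r
typing: ill-typed: argument of type T1 → T1 where T3 → T3 is required
ordered: ✗ — a type mismatch blocks all five
linear: ✗ — the type mismatch rejects it
affine: ✗ — not simply typable
relevant: ✗ — fails simple typing
unrestricted: ✗ — a type mismatch blocks all five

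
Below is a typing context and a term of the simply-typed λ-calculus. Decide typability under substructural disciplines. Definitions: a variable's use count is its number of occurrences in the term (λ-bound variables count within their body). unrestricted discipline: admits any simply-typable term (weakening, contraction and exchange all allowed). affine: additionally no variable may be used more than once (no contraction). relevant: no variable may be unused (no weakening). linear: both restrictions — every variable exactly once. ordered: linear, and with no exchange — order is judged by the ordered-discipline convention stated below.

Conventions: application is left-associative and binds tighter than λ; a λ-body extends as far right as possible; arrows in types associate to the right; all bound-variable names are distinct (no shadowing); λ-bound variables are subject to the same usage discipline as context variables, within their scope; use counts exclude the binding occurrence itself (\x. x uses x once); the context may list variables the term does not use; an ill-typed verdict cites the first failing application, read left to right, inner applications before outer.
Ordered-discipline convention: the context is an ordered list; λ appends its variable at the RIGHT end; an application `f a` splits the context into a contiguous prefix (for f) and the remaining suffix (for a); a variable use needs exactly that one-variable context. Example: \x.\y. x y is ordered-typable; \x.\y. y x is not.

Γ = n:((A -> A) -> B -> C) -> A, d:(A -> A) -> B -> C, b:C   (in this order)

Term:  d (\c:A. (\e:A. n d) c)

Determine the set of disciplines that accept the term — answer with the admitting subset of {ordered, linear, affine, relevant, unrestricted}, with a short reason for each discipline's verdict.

admitted by: unrestricted
counts: n: 1×, d: 2×, b: 0×, c (λ-bound): 1×, e (λ-bound): 0×
use order (left to right): d, n, d, c
typing: well-typed at B -> C
ordered: ✗ — uses contraction: d ×2; b, e never used (weakening)
linear: ✗ — uses contraction: d ×2; b, e never used (weakening)
affine: ✗ — uses contraction: d ×2
relevant: ✗ — b, e never used (weakening)
unrestricted: ✓ — type-checks (B -> C) and nothing is barred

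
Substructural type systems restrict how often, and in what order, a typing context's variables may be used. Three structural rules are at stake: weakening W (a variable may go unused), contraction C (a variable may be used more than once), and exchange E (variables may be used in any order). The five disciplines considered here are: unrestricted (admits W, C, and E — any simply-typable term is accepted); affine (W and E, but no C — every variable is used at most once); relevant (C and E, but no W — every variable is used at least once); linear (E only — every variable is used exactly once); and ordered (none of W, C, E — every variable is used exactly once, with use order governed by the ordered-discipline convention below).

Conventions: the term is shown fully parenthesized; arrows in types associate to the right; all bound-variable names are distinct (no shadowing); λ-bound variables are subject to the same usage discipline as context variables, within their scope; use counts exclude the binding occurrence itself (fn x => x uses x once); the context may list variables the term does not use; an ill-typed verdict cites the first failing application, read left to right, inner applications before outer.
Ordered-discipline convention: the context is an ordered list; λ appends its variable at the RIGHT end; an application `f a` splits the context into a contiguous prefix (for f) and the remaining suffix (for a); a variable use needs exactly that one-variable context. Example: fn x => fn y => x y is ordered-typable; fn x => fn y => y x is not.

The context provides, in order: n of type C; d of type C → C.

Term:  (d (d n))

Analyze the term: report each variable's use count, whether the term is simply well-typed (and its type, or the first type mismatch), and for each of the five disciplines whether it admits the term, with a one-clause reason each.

use counts: n: 1×; d: 2×
left-to-right use order: d, d, n
typing: well-typed at C
ordered: ✗, needs contraction — d ×2
linear: ✗, needs contraction — d ×2
affine: ✗, needs contraction — d ×2
relevant: ✓, none of n, d goes unused
unrestricted: ✓, well-typed at C; no restrictions here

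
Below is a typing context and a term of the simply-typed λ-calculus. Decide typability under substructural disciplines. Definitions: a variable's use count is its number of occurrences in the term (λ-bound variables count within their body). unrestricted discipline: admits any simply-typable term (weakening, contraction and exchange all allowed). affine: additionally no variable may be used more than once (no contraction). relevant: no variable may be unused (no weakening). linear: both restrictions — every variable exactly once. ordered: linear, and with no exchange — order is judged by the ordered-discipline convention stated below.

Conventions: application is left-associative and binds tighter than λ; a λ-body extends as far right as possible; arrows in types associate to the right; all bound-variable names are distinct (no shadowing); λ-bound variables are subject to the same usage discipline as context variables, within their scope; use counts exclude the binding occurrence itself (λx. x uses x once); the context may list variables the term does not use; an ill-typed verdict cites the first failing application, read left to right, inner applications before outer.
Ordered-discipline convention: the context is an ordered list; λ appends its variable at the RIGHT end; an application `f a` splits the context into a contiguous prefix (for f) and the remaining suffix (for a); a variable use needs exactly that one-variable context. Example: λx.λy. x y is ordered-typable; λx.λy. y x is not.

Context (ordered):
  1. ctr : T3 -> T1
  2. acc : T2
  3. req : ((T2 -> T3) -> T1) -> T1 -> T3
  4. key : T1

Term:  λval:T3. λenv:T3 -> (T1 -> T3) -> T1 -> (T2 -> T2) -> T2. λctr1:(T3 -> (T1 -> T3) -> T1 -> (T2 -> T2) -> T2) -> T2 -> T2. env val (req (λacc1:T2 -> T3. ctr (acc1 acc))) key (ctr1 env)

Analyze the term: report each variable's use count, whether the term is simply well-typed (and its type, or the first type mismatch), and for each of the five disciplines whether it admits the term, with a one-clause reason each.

usage: ctr: 1, acc: 1, req: 1, key: 1, val (λ-bound): 1, env (λ-bound): 2, ctr1 (λ-bound): 1, acc1 (λ-bound): 1
left-to-right use order: env, val, req, ctr, acc1, acc, key, ctr1, env
typing: well-typed — term : T3 -> (T3 -> (T1 -> T3) -> T1 -> (T2 -> T2) -> T2) -> ((T3 -> (T1 -> T3) -> T1 -> (T2 -> T2) -> T2) -> T2 -> T2) -> T2
ordered: ✗, repeated use of env ×2
linear: ✗, repeated use of env ×2
affine: ✗, repeated use of env ×2
relevant: ✓, at least one use each (ctr, acc, req, key, val, env, ctr1, acc1)
unrestricted: ✓, simply typable at T3 -> (T3 -> (T1 -> T3) -> T1 -> (T2 -> T2) -> T2) -> ((T3 -> (T1 -> T3) -> T1 -> (T2 -> T2) -> T2) -> T2 -> T2) -> T2; W, C, E all held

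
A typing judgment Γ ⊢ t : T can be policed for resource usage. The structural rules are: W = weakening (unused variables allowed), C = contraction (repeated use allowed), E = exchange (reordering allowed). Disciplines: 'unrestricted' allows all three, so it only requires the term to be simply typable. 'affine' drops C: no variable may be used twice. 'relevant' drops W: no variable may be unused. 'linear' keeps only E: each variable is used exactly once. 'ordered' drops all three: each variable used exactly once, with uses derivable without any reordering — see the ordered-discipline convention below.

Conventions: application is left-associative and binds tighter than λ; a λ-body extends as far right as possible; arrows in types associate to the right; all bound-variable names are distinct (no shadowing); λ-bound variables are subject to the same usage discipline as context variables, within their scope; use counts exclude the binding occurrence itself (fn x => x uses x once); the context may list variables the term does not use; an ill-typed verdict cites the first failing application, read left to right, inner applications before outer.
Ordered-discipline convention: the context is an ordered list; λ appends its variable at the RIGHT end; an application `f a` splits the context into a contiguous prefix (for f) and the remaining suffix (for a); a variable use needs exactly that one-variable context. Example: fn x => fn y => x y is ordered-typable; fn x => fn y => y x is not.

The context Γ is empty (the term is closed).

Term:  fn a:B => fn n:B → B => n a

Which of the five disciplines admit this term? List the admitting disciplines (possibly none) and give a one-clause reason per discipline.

accepted by: linear, affine, relevant, unrestricted
counts: a (λ-bound): 1; n (λ-bound): 1
uses in reading order: n, a
typing: ✓ — B → (B → B) → B
ordered: ✗ — no ordered split (uses run n, a)
linear: ✓ — a, n: one use apiece
affine: ✓ — none of a, n used more than once
relevant: ✓ — at least one use each (a, n)
unrestricted: ✓ — simply typable at B → (B → B) → B; W, C, E all held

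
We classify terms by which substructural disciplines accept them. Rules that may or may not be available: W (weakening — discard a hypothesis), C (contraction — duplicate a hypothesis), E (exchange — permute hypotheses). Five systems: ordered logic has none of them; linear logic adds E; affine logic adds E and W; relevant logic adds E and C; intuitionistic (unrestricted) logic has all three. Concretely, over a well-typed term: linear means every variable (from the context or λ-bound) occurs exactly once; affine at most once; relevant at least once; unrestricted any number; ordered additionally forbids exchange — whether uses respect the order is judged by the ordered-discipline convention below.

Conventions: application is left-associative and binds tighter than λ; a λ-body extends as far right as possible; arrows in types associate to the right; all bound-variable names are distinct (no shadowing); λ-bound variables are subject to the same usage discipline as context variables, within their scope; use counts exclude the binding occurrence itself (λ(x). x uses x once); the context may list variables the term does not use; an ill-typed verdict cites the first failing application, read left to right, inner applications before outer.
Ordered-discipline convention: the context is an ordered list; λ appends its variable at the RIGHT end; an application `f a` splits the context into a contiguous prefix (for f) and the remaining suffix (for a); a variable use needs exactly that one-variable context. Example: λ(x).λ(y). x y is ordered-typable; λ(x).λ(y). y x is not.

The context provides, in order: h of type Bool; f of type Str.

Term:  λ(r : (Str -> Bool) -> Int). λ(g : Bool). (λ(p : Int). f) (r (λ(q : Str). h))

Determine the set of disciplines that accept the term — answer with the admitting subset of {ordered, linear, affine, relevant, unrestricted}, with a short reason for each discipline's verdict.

admitting disciplines: affine, unrestricted
use counts: h=1, f=1, r [bound]=1, g [bound]=0, p [bound]=0, q [bound]=0
order of uses: f, r, h
typing: well-typed — term : ((Str -> Bool) -> Int) -> Bool -> Str
ordered ✗ (needs weakening: g, p, q unused)
linear ✗ (needs weakening: g, p, q unused)
affine ✓ (h, f, r, g, p, q: no repeats, contraction unneeded)
relevant ✗ (needs weakening: g, p, q unused)
unrestricted ✓ (typability at ((Str -> Bool) -> Int) -> Bool -> Str is all that's needed)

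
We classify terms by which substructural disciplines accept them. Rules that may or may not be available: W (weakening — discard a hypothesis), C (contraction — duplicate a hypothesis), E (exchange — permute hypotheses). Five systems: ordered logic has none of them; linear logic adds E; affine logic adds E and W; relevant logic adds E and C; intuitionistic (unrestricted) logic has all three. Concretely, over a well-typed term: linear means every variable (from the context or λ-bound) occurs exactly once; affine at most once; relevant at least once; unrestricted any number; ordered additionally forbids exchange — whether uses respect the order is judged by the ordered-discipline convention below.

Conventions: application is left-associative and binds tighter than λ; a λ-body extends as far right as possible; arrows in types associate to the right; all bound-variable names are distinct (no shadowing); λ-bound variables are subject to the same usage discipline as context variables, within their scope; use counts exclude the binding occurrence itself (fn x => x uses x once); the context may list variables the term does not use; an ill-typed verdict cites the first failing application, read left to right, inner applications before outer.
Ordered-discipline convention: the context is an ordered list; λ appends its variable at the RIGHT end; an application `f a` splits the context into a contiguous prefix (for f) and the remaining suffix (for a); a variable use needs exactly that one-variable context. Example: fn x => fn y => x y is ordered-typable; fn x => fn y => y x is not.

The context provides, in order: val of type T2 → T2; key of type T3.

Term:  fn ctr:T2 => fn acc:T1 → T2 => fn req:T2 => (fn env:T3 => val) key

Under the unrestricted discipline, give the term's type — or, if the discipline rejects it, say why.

term : T2 → (T1 → T2) → T2 → T2 → T2
counts: val: 1×; key: 1×; ctr (λ-bound): 0×; acc (λ-bound): 0×; req (λ-bound): 0×; env (λ-bound): 0×
uses in reading order: val, key
typing: well-typed at T2 → (T1 → T2) → T2 → T2 → T2
all disciplines: ordered ✗ · linear ✗ · affine ✓ · relevant ✗ · unrestricted ✓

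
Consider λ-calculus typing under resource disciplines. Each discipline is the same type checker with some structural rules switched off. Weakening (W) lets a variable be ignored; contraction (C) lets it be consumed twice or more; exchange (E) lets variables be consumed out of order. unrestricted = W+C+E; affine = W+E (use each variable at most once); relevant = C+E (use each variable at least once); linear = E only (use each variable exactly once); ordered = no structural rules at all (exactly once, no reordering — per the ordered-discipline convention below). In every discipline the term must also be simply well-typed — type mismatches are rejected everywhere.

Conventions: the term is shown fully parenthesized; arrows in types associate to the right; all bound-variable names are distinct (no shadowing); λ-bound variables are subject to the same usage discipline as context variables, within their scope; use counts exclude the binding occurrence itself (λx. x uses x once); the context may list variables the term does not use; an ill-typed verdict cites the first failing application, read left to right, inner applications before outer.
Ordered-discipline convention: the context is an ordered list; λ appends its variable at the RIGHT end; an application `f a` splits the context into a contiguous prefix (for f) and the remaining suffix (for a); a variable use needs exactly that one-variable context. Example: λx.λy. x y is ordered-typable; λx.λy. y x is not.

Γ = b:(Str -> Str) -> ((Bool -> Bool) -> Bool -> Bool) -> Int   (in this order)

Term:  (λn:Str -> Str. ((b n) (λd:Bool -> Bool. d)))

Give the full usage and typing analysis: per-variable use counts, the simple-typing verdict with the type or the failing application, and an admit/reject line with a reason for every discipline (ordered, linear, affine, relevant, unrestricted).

variable uses: b=1, n (bound)=1, d (bound)=1
use order (left to right): b, n, d
typing: ✓ — (Str -> Str) -> Int
ordered ✓ (single-use (b, n, d), ordered derivation ok)
linear ✓ (b, n, d: one use apiece)
affine ✓ (no duplicate uses among b, n, d)
relevant ✓ (none of b, n, d goes unused)
unrestricted ✓ (typability at (Str -> Str) -> Int is all that's needed)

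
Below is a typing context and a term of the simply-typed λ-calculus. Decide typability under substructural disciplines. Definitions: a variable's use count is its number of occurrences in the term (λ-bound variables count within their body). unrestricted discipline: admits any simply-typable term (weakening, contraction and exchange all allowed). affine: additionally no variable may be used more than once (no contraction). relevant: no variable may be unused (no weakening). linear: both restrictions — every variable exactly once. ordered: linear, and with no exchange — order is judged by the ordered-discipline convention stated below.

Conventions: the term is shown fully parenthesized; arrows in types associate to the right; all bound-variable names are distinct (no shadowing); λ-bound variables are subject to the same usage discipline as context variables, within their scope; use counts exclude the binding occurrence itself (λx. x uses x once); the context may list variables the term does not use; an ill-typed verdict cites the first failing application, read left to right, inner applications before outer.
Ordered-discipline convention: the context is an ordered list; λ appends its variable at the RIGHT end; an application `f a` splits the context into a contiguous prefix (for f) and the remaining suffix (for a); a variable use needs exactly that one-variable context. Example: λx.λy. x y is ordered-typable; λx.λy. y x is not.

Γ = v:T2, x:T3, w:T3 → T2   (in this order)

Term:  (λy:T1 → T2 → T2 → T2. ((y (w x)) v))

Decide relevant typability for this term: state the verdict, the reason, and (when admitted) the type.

no — fails simple typing
variable uses: v=1; x=1; w=1; y (λ-bound)=1
order of uses: y, w, x, v
typing: ill-typed: an application expects T1 but receives T2
across the five disciplines: ordered ✗ · linear ✗ · affine ✗ · relevant ✗ · unrestricted ✗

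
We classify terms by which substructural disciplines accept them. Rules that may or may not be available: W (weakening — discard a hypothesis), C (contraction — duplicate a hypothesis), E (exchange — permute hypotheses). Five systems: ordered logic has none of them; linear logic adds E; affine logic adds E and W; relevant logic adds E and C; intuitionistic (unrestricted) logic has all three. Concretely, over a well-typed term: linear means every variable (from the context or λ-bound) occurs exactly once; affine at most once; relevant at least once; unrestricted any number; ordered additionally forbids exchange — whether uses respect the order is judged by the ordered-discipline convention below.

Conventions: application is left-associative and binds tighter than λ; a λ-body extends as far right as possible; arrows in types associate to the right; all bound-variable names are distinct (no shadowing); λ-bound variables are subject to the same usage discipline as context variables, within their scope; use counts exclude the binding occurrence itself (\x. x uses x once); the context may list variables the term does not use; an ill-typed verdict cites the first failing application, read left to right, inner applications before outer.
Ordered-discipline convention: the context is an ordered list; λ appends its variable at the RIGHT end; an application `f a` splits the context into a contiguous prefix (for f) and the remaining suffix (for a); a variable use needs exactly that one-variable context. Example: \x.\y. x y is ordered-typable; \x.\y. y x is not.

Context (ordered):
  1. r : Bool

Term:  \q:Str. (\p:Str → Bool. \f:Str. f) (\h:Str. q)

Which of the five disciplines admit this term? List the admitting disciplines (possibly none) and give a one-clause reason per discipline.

accepted by: none
counts: r=0, q [bound]=1, p [bound]=0, f [bound]=1, h [bound]=0
order of uses: f, q
typing: ill-typed: a function awaiting Str → Bool gets Str → Str
ordered: ✗ — the type mismatch rejects it
linear: ✗ — not simply typable
affine: ✗ — fails simple typing
relevant: ✗ — a type mismatch blocks all five
unrestricted: ✗ — the type mismatch rejects it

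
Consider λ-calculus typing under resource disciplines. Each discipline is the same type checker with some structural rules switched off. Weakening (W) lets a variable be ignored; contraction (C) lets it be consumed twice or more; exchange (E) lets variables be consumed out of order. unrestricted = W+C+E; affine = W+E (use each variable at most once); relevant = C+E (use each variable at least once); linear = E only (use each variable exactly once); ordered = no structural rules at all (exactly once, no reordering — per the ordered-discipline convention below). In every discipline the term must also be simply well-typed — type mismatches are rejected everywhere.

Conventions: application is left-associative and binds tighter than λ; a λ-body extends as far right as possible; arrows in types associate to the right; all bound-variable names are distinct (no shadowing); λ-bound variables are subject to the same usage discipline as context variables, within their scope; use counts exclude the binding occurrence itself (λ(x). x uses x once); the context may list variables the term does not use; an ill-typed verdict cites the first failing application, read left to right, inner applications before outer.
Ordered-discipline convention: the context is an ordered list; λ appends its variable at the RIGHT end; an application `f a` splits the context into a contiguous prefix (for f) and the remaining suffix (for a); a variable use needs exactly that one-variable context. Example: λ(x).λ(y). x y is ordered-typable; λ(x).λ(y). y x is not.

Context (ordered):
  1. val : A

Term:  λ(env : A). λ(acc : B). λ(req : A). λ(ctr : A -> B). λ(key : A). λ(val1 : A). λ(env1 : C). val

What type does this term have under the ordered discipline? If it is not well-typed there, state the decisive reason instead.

not well-typed under ordered — env, acc, req, ctr, key, val1, env1 left unused
use counts: val=1, env (bound)=0, acc (bound)=0, req (bound)=0, ctr (bound)=0, key (bound)=0, val1 (bound)=0, env1 (bound)=0
order of uses: val
typing: ✓ — A -> B -> A -> (A -> B) -> A -> A -> C -> A
across the five disciplines: ordered ✗ | linear ✗ | affine ✓ | relevant ✗ | unrestricted ✓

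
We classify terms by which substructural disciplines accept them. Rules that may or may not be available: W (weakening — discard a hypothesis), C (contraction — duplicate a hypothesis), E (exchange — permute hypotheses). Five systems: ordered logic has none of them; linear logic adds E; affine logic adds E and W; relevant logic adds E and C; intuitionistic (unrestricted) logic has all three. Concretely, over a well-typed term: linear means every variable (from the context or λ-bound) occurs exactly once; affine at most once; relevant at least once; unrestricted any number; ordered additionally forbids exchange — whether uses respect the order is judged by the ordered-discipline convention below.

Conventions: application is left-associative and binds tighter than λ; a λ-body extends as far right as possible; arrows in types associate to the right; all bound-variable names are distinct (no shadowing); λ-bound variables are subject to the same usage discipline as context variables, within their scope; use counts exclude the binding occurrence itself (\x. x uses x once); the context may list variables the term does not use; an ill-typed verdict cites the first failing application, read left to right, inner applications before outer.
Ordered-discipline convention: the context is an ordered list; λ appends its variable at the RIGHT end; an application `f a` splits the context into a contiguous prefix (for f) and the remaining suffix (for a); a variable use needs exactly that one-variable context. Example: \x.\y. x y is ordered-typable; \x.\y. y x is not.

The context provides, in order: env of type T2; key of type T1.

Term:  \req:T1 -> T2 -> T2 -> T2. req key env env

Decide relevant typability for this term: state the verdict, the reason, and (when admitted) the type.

yes — env, key, req: all used, weakening unneeded; term : (T1 -> T2 -> T2 -> T2) -> T2
counts: env: 2; key: 1; req (bound): 1
uses in reading order: req, key, env, env
typing: well-typed — term : (T1 -> T2 -> T2 -> T2) -> T2
per-discipline verdicts: ordered ✗, linear ✗, affine ✗, relevant ✓, unrestricted ✓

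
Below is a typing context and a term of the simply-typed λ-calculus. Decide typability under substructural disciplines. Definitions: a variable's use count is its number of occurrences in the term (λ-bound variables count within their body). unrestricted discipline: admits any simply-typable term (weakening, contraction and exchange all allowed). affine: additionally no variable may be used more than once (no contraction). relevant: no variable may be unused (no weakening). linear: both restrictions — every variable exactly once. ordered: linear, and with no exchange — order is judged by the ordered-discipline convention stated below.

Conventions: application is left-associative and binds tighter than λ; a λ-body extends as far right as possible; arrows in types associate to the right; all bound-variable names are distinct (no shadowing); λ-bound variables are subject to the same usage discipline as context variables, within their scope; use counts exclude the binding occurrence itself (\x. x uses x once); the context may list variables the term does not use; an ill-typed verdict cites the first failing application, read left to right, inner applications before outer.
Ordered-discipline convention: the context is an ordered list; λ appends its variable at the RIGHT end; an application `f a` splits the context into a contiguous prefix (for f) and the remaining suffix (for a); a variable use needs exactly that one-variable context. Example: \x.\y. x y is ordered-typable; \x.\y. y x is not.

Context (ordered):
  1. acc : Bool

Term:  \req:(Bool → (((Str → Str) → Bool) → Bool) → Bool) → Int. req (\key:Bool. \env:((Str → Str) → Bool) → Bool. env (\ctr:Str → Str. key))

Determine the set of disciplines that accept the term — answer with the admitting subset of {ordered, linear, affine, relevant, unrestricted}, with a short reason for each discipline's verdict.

admitting disciplines: affine, unrestricted
variable uses: acc=0; req [bound]=1; key [bound]=1; env [bound]=1; ctr [bound]=0
uses in reading order: req, env, key
typing: ✓ — ((Bool → (((Str → Str) → Bool) → Bool) → Bool) → Int) → Int
ordered ✗ (acc, ctr left unused)
linear ✗ (acc, ctr left unused)
affine ✓ (none of acc, req, key, env, ctr used more than once)
relevant ✗ (acc, ctr left unused)
unrestricted ✓ (simply typable at ((Bool → (((Str → Str) → Bool) → Bool) → Bool) → Int) → Int; W, C, E all held)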